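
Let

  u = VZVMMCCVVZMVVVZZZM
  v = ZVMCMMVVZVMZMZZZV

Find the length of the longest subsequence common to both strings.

Pick Z [2,1], then V [3,2], then M [4,5], then M [5,6], then V [8,8], then V [9,10], then Z [10,12], then M [11,13], then Z [15,14], then Z [16,15], then Z [17,16]; all 11 characters appear in both, in order. dp[18][17] = 11 confirms this is the maximum.

11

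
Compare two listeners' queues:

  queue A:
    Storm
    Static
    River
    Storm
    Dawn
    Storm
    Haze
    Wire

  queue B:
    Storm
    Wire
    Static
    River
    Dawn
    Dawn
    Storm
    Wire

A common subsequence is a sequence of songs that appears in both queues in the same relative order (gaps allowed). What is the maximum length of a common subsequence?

Taking Storm (queue A #1, queue B #1) → Static (queue A #2, queue B #3) → River (queue A #3, queue B #4) → Dawn (queue A #5, queue B #6) → Storm (queue A #6, queue B #7) → Wire (queue A #8, queue B #8) gives a common subsequence of length 6. The LCS DP gives dp[8][8] = 6, so this is optimal.

6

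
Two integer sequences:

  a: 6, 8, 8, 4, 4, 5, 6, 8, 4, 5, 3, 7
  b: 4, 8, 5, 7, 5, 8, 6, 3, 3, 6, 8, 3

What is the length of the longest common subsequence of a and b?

Match 8 [2,2]; then 8 [3,6]; then 6 [7,10]; then 8 [8,11]; then 3 [11,12] — 5 values in the same relative order in both, and the DP table's final entry dp[12][12] is also 5, so no common subsequence is longer.

5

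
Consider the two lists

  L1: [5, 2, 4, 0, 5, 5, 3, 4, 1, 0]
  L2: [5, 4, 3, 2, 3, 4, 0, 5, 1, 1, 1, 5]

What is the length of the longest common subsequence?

6

Let dp[i][j] be the LCS length of the first i values of L1 and the first j values of L2. dp[i][j] = dp[i-1][j-1]+1 when the i-th and j-th values match, else max(dp[i-1][j], dp[i][j-1]).
    ·  5  4  3  2  3  4  0  5  1  1  1  5
 ·  0  0  0  0  0  0  0  0  0  0  0  0  0
 5  0  1  1  1  1  1  1  1  1  1  1  1  1
 2  0  1  1  1  2  2  2  2  2  2  2  2  2
 4  0  1  2  2  2  2  3  3  3  3  3  3  3
 0  0  1  2  2  2  2  3  4  4  4  4  4  4
 5  0  1  2  2  2  2  3  4  5  5  5  5  5
 5  0  1  2  2  2  2  3  4  5  5  5  5  6
 3  0  1  2  3  3  3  3  4  5  5  5  5  6
 4  0  1  2  3  3  3  4  4  5  5  5  5  6
 1  0  1  2  3  3  3  4  4  5  6  6  6  6
 0  0  1  2  3  3  3  4  5  5  6  6  6  6
dp[10][12] = 6. One LCS (by backtracking along matches): 5, 2, 4, 0, 5, 5.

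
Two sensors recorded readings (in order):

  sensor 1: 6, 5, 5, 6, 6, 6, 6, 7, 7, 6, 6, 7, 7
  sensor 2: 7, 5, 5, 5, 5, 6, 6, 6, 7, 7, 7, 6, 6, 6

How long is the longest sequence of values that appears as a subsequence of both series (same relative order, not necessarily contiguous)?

9

One common subsequence of length 9: 5 (sensor 1 #2, sensor 2 #4) → 5 (sensor 1 #3, sensor 2 #5) → 6 (sensor 1 #4, sensor 2 #6) → 6 (sensor 1 #5, sensor 2 #7) → 6 (sensor 1 #6, sensor 2 #8) → 7 (sensor 1 #8, sensor 2 #10) → 7 (sensor 1 #9, sensor 2 #11) → 6 (sensor 1 #10, sensor 2 #13) → 6 (sensor 1 #11, sensor 2 #14), and the DP table's final entry dp[13][14] is also 9, so no common subsequence is longer.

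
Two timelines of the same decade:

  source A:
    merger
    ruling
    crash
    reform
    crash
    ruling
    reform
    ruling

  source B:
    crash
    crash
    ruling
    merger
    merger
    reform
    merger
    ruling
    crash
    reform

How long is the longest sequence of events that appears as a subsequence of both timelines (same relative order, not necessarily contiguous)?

5

Taking crash at source A[3]=source B[1]; then crash at source A[5]=source B[2]; then ruling at source A[6]=source B[3]; then reform at source A[7]=source B[6]; then ruling at source A[8]=source B[8] gives a common subsequence of length 5. The LCS DP gives dp[8][10] = 5, so this is optimal.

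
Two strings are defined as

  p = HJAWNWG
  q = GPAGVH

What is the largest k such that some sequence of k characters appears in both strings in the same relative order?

Pick A at p[3]=q[3], then G at p[7]=q[4]; all 2 characters appear in both, in order. Since dp[7][6] = 2, nothing longer is possible.

2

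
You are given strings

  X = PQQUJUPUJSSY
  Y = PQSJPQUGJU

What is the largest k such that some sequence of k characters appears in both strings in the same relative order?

6

Pick P [1,1] → Q [2,2] → Q [3,6] → U [4,7] → J [5,9] → U [8,10]; all 6 characters appear in both, in order. dp[12][10] = 6 confirms this is the maximum.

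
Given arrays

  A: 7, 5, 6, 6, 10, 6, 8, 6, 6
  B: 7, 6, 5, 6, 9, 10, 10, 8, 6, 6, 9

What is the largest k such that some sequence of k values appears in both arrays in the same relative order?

Let dp[i][j] be the LCS length of the first i values of A and the first j values of B. dp[i][j] = dp[i-1][j-1]+1 when the i-th and j-th values match, else max(dp[i-1][j], dp[i][j-1]).
    ·  7  6  5  6  9 10 10  8  6  6  9
 ·  0  0  0  0  0  0  0  0  0  0  0  0
 7  0  1  1  1  1  1  1  1  1  1  1  1
 5  0  1  1  2  2  2  2  2  2  2  2  2
 6  0  1  2  2  3  3  3  3  3  3  3  3
 6  0  1  2  2  3  3  3  3  3  4  4  4
10  0  1  2  2  3  3  4  4  4  4  4  4
 6  0  1  2  2  3  3  4  4  4  5  5  5
 8  0  1  2  2  3  3  4  4  5  5  5  5
 6  0  1  2  2  3  3  4  4  5  6  6  6
 6  0  1  2  2  3  3  4  4  5  6  7  7
dp[9][11] = 7. One LCS (by backtracking along matches): 7, 5, 6, 10, 8, 6, 6.

7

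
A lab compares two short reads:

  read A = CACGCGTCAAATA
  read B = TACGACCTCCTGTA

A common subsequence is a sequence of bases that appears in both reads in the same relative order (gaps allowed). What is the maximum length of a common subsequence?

8

Match C [1,3], then A [2,5], then C [3,6], then C [5,7], then T [7,8], then C [8,10], then T [12,13], then A [13,14] — 8 bases in the same relative order in both. Since dp[13][14] = 8, nothing longer is possible.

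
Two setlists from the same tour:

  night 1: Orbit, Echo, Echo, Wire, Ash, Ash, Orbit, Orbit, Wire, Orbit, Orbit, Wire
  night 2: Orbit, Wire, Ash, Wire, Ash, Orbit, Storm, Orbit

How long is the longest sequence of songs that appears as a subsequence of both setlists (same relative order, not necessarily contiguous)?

Match Orbit [1,1]; then Wire [4,2]; then Ash [5,3]; then Ash [6,5]; then Orbit [7,6]; then Orbit [11,8] — 6 songs in the same relative order in both. dp[12][8] = 6 confirms this is the maximum.

6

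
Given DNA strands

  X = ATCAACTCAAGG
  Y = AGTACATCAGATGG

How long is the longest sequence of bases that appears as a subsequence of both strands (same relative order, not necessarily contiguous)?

Taking A [1,1], T [2,3], C [3,5], A [5,6], T [7,7], C [8,8], A [9,9], A [10,11], G [11,13], G [12,14] gives a common subsequence of length 10, and the DP table's final entry dp[12][14] is also 10, so no common subsequence is longer.

10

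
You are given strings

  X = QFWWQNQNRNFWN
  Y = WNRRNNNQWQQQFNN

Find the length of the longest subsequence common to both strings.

Pick Q at X[1]=Y[8] → W at X[3]=Y[9] → Q at X[5]=Y[11] → Q at X[7]=Y[12] → N at X[10]=Y[14] → N at X[13]=Y[15]; all 6 characters appear in both, in order. The LCS DP gives dp[13][15] = 6, so this is optimal.

6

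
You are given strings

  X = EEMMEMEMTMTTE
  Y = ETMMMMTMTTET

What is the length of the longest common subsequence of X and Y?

10

Match E [1,1]; then M [3,3]; then M [4,4]; then M [6,5]; then M [8,6]; then T [9,7]; then M [10,8]; then T [11,9]; then T [12,10]; then E [13,11] — 10 characters in the same relative order in both. The LCS DP gives dp[13][12] = 10, so this is optimal.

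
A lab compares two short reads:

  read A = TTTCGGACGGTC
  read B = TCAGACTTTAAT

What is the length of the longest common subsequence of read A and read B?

Let dp[i][j] be the LCS length of the first i bases of read A and the first j bases of read B. dp[i][j] = dp[i-1][j-1]+1 when the i-th and j-th bases match, else max(dp[i-1][j], dp[i][j-1]).
    ·  T  C  A  G  A  C  T  T  T  A  A  T
 ·  0  0  0  0  0  0  0  0  0  0  0  0  0
 T  0  1  1  1  1  1  1  1  1  1  1  1  1
 T  0  1  1  1  1  1  1  2  2  2  2  2  2
 T  0  1  1  1  1  1  1  2  3  3  3  3  3
 C  0  1  2  2  2  2  2  2  3  3  3  3  3
 G  0  1  2  2  3  3  3  3  3  3  3  3  3
 G  0  1  2  2  3  3  3  3  3  3  3  3  3
 A  0  1  2  3  3  4  4  4  4  4  4  4  4
 C  0  1  2  3  3  4  5  5  5  5  5  5  5
 G  0  1  2  3  4  4  5  5  5  5  5  5  5
 G  0  1  2  3  4  4  5  5  5  5  5  5  5
 T  0  1  2  3  4  4  5  6  6  6  6  6  6
 C  0  1  2  3  4  4  5  6  6  6  6  6  6
dp[12][12] = 6. One LCS (by backtracking along matches): TCGACT.

6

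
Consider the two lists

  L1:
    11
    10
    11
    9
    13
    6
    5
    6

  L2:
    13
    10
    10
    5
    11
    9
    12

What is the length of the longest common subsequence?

Let dp[i][j] be the LCS length of the first i values of L1 and the first j values of L2. dp[i][j] = dp[i-1][j-1]+1 when the i-th and j-th values match, else max(dp[i-1][j], dp[i][j-1]).
    · 13 10 10  5 11  9 12
 ·  0  0  0  0  0  0  0  0
11  0  0  0  0  0  1  1  1
10  0  0  1  1  1  1  1  1
11  0  0  1  1  1  2  2  2
 9  0  0  1  1  1  2  3  3
13  0  1  1  1  1  2  3  3
 6  0  1  1  1  1  2  3  3
 5  0  1  1  1  2  2  3  3
 6  0  1  1  1  2  2  3  3
dp[8][7] = 3. One LCS (by backtracking along matches): 10, 11, 9.

3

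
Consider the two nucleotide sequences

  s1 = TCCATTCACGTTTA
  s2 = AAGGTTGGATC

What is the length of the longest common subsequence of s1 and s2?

6

Pick A at s1[4]=s2[1]; then A at s1[8]=s2[2]; then G at s1[10]=s2[4]; then T at s1[11]=s2[5]; then T at s1[12]=s2[6]; then T at s1[13]=s2[10]; all 6 bases appear in both, in order. dp[14][11] = 6 confirms this is the maximum.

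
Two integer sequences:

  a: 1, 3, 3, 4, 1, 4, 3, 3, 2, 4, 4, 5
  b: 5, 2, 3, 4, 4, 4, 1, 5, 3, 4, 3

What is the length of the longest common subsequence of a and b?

One common subsequence of length 5: 3 [2,3], then 4 [4,6], then 1 [5,7], then 4 [6,10], then 3 [8,11]. The LCS DP gives dp[12][11] = 5, so this is optimal.

5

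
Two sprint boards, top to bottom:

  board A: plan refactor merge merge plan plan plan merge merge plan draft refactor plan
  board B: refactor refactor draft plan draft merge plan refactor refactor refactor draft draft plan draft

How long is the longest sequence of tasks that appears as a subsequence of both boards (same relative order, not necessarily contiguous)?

One common subsequence of length 6: refactor at board A[2]=board B[2] → plan at board A[5]=board B[4] → merge at board A[9]=board B[6] → plan at board A[10]=board B[7] → draft at board A[11]=board B[12] → plan at board A[13]=board B[13]. Since dp[13][14] = 6, nothing longer is possible.

6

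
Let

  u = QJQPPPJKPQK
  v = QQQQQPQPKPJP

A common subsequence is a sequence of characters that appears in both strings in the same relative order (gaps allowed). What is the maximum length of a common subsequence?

7

One common subsequence of length 7: Q (u #1, v #4), then Q (u #3, v #5), then P (u #4, v #6), then P (u #5, v #8), then P (u #6, v #10), then J (u #7, v #11), then P (u #9, v #12). The LCS DP gives dp[11][12] = 7, so this is optimal.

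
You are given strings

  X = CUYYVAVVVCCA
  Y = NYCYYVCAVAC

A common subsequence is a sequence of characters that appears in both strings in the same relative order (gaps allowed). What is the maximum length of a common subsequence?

Pick C [1,3]; then Y [3,4]; then Y [4,5]; then V [5,6]; then A [6,8]; then V [7,9]; then C [11,11]; all 7 characters appear in both, in order. The LCS DP gives dp[12][11] = 7, so this is optimal.

7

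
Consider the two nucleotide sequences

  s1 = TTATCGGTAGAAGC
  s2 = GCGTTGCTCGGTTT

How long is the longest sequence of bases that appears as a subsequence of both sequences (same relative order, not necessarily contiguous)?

Pick T at s1[1]=s2[4] → T at s1[2]=s2[5] → T at s1[4]=s2[8] → C at s1[5]=s2[9] → G at s1[6]=s2[10] → G at s1[7]=s2[11] → T at s1[8]=s2[14]; all 7 bases appear in both, in order, and the DP table's final entry dp[14][14] is also 7, so no common subsequence is longer.

7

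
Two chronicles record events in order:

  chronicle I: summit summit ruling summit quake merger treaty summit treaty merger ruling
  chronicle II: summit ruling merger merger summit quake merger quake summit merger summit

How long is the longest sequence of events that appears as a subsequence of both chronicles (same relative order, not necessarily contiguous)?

7

One common subsequence of length 7: summit at chronicle I[2]=chronicle II[1]; then ruling at chronicle I[3]=chronicle II[2]; then summit at chronicle I[4]=chronicle II[5]; then quake at chronicle I[5]=chronicle II[6]; then merger at chronicle I[6]=chronicle II[7]; then summit at chronicle I[8]=chronicle II[9]; then merger at chronicle I[10]=chronicle II[10]. The LCS DP gives dp[11][11] = 7, so this is optimal.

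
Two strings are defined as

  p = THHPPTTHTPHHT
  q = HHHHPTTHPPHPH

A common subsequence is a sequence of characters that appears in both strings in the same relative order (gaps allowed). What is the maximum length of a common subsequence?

Taking H [2,3], H [3,4], P [5,5], T [6,6], T [7,7], H [8,8], P [10,10], H [11,11], H [12,13] gives a common subsequence of length 9. The LCS DP gives dp[13][13] = 9, so this is optimal.

9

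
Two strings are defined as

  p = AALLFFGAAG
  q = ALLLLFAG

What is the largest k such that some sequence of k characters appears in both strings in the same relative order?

Pick A [1,1], L [3,4], L [4,5], F [6,6], A [9,7], G [10,8]; all 6 characters appear in both, in order, and the DP table's final entry dp[10][8] is also 6, so no common subsequence is longer.

6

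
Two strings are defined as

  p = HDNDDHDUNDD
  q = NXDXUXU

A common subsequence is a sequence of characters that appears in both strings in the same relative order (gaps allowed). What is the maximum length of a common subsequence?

3

One common subsequence of length 3: N [3,1] → D [4,3] → U [8,7], and the DP table's final entry dp[11][7] is also 3, so no common subsequence is longer.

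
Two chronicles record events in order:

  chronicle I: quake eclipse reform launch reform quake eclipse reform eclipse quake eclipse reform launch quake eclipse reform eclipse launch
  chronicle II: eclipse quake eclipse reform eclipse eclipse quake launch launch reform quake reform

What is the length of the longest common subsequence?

9

Taking quake [1,2], eclipse [2,3], reform [5,4], eclipse [7,5], eclipse [9,6], quake [10,7], reform [12,10], quake [14,11], reform [16,12] gives a common subsequence of length 9, and the DP table's final entry dp[18][12] is also 9, so no common subsequence is longer.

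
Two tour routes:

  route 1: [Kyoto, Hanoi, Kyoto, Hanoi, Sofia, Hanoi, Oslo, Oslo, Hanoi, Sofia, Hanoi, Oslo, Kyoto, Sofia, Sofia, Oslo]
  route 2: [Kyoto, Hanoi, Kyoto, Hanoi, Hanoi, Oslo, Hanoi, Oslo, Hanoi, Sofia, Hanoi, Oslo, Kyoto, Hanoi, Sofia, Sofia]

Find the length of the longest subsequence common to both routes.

14

One common subsequence of length 14: Kyoto [1,1] → Hanoi [2,2] → Kyoto [3,3] → Hanoi [4,4] → Hanoi [6,5] → Oslo [7,6] → Oslo [8,8] → Hanoi [9,9] → Sofia [10,10] → Hanoi [11,11] → Oslo [12,12] → Kyoto [13,13] → Sofia [14,15] → Sofia [15,16], and the DP table's final entry dp[16][16] is also 14, so no common subsequence is longer.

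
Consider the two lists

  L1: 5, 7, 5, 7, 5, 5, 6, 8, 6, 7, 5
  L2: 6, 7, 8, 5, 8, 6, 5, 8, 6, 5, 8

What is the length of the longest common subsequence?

Match 7 (L1 #2, L2 #2); then 5 (L1 #3, L2 #4); then 5 (L1 #6, L2 #7); then 8 (L1 #8, L2 #8); then 6 (L1 #9, L2 #9); then 5 (L1 #11, L2 #10) — 6 values in the same relative order in both. Since dp[11][11] = 6, nothing longer is possible.

6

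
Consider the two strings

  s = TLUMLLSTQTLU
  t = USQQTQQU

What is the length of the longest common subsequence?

5

Taking U (s #3, t #1), S (s #7, t #2), T (s #8, t #5), Q (s #9, t #7), U (s #12, t #8) gives a common subsequence of length 5. The LCS DP gives dp[12][8] = 5, so this is optimal.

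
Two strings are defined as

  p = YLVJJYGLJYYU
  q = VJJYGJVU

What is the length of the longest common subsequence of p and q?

7

One common subsequence of length 7: V (p #3, q #1), then J (p #4, q #2), then J (p #5, q #3), then Y (p #6, q #4), then G (p #7, q #5), then J (p #9, q #6), then U (p #12, q #8). dp[12][8] = 7 confirms this is the maximum.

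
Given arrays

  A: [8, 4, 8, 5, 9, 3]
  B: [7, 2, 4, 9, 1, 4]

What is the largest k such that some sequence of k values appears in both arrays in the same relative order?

Let dp[i][j] be the LCS length of the first i values of A and the first j values of B. dp[i][j] = dp[i-1][j-1]+1 when the i-th and j-th values match, else max(dp[i-1][j], dp[i][j-1]).
    ·  7  2  4  9  1  4
 ·  0  0  0  0  0  0  0
 8  0  0  0  0  0  0  0
 4  0  0  0  1  1  1  1
 8  0  0  0  1  1  1  1
 5  0  0  0  1  1  1  1
 9  0  0  0  1  2  2  2
 3  0  0  0  1  2  2  2
dp[6][6] = 2. One LCS (by backtracking along matches): 4, 9.

2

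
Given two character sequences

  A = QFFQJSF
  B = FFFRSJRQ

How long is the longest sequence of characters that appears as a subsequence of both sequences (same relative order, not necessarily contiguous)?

3

Let dp[i][j] be the LCS length of the first i characters of A and the first j characters of B. dp[i][j] = dp[i-1][j-1]+1 when the i-th and j-th characters match, else max(dp[i-1][j], dp[i][j-1]).
    ·  F  F  F  R  S  J  R  Q
 ·  0  0  0  0  0  0  0  0  0
 Q  0  0  0  0  0  0  0  0  1
 F  0  1  1  1  1  1  1  1  1
 F  0  1  2  2  2  2  2  2  2
 Q  0  1  2  2  2  2  2  2  3
 J  0  1  2  2  2  2  3  3  3
 S  0  1  2  2  2  3  3  3  3
 F  0  1  2  3  3  3  3  3  3
dp[7][8] = 3. One LCS (by backtracking along matches): FFQ.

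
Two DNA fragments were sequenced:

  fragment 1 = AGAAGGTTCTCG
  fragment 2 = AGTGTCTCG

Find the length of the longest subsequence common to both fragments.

Taking A at fragment 1[1]=fragment 2[1]; then G at fragment 1[2]=fragment 2[2]; then G at fragment 1[6]=fragment 2[4]; then T at fragment 1[8]=fragment 2[5]; then C at fragment 1[9]=fragment 2[6]; then T at fragment 1[10]=fragment 2[7]; then C at fragment 1[11]=fragment 2[8]; then G at fragment 1[12]=fragment 2[9] gives a common subsequence of length 8. The LCS DP gives dp[12][9] = 8, so this is optimal.

8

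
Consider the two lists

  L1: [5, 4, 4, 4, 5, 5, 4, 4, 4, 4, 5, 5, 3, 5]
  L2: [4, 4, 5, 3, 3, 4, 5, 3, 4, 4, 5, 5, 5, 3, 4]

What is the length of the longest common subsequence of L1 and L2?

Pick 4 (L1 #2, L2 #1) → 4 (L1 #3, L2 #2) → 4 (L1 #4, L2 #6) → 5 (L1 #5, L2 #7) → 4 (L1 #7, L2 #9) → 4 (L1 #8, L2 #10) → 5 (L1 #11, L2 #12) → 5 (L1 #12, L2 #13) → 3 (L1 #13, L2 #14); all 9 values appear in both, in order, and the DP table's final entry dp[14][15] is also 9, so no common subsequence is longer.

9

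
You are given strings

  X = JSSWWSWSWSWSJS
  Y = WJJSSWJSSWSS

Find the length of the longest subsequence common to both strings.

Pick J (X #1, Y #3), then S (X #2, Y #4), then S (X #3, Y #5), then W (X #4, Y #6), then S (X #8, Y #8), then S (X #10, Y #9), then W (X #11, Y #10), then S (X #12, Y #11), then S (X #14, Y #12); all 9 characters appear in both, in order. Since dp[14][12] = 9, nothing longer is possible.

9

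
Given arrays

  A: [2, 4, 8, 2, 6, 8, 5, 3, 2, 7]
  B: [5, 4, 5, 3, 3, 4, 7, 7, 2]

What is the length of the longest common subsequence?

4

Taking 4 [2,2] → 5 [7,3] → 3 [8,5] → 2 [9,9] gives a common subsequence of length 4, and the DP table's final entry dp[10][9] is also 4, so no common subsequence is longer.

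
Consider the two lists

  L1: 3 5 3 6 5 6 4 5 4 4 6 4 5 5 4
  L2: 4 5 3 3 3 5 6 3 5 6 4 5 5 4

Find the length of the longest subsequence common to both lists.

One common subsequence of length 10: 3 (L1 #1, L2 #4), then 3 (L1 #3, L2 #5), then 5 (L1 #5, L2 #6), then 6 (L1 #6, L2 #7), then 5 (L1 #8, L2 #9), then 6 (L1 #11, L2 #10), then 4 (L1 #12, L2 #11), then 5 (L1 #13, L2 #12), then 5 (L1 #14, L2 #13), then 4 (L1 #15, L2 #14). dp[15][14] = 10 confirms this is the maximum.

10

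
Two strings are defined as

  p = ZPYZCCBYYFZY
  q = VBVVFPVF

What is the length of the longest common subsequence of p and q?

Match P (p #2, q #6); then F (p #10, q #8) — 2 characters in the same relative order in both. dp[12][8] = 2 confirms this is the maximum.

2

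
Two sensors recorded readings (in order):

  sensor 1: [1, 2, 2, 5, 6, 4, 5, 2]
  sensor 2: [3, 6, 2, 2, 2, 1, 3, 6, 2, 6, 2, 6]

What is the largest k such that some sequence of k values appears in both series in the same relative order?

4

Match 1 (sensor 1 #1, sensor 2 #6) → 2 (sensor 1 #2, sensor 2 #9) → 2 (sensor 1 #3, sensor 2 #11) → 6 (sensor 1 #5, sensor 2 #12) — 4 values in the same relative order in both. dp[8][12] = 4 confirms this is the maximum.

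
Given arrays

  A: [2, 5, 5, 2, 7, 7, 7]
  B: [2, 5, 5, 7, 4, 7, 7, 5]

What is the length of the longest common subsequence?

Match 2 (A #1, B #1); then 5 (A #2, B #2); then 5 (A #3, B #3); then 7 (A #5, B #4); then 7 (A #6, B #6); then 7 (A #7, B #7) — 6 values in the same relative order in both, and the DP table's final entry dp[7][8] is also 6, so no common subsequence is longer.

6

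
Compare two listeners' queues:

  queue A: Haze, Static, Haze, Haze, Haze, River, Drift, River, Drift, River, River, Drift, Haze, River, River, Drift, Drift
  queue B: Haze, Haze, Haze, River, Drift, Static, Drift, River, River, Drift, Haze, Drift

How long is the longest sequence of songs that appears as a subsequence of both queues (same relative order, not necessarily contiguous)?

Pick Haze [3,1], Haze [4,2], Haze [5,3], River [6,4], Drift [7,5], Drift [9,7], River [10,8], River [11,9], Drift [12,10], Haze [13,11], Drift [17,12]; all 11 songs appear in both, in order. The LCS DP gives dp[17][12] = 11, so this is optimal.

11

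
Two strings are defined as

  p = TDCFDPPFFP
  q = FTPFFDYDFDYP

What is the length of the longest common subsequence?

Match T [1,2], then D [2,8], then F [4,9], then D [5,10], then P [10,12] — 5 characters in the same relative order in both, and the DP table's final entry dp[10][12] is also 5, so no common subsequence is longer.

5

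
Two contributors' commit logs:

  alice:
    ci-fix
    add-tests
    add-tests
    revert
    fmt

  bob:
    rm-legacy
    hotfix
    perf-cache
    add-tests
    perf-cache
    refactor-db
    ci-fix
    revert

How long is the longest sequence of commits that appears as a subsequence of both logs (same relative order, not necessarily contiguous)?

Taking ci-fix at alice[1]=bob[7], then revert at alice[4]=bob[8] gives a common subsequence of length 2, and the DP table's final entry dp[5][8] is also 2, so no common subsequence is longer.

2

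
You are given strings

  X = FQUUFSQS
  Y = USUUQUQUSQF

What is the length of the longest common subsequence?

Taking Q [2,5], U [3,6], U [4,8], S [6,9], Q [7,10] gives a common subsequence of length 5, and the DP table's final entry dp[8][11] is also 5, so no common subsequence is longer.

5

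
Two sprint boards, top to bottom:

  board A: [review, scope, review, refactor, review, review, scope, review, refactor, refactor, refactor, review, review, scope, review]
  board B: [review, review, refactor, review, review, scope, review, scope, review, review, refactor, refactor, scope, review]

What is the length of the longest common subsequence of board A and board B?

11

Match review [1,1]; then review [3,2]; then refactor [4,3]; then review [5,5]; then review [6,7]; then scope [7,8]; then review [8,10]; then refactor [10,11]; then refactor [11,12]; then scope [14,13]; then review [15,14] — 11 tasks in the same relative order in both. Since dp[15][14] = 11, nothing longer is possible.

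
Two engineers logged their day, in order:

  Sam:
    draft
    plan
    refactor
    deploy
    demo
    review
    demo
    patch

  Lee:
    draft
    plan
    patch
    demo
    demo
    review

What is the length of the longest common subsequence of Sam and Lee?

4

Match draft at Sam[1]=Lee[1]; then plan at Sam[2]=Lee[2]; then demo at Sam[5]=Lee[5]; then review at Sam[6]=Lee[6] — 4 tasks in the same relative order in both. The LCS DP gives dp[8][6] = 4, so this is optimal.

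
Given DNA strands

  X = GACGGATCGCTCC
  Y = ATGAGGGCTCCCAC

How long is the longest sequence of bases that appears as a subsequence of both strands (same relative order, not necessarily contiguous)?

9

One common subsequence of length 9: G [1,3] → A [2,4] → G [4,6] → G [5,7] → T [7,9] → C [8,10] → C [10,11] → C [12,12] → C [13,14]. Since dp[13][14] = 9, nothing longer is possible.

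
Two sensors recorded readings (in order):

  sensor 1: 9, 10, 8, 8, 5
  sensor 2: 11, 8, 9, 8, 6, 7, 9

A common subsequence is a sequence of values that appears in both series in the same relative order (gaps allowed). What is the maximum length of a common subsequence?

2

One common subsequence of length 2: 9 [1,3], then 8 [3,4]. dp[5][7] = 2 confirms this is the maximum.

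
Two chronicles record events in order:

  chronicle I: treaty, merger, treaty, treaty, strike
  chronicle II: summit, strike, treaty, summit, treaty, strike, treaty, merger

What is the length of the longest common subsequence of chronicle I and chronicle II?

3

One common subsequence of length 3: treaty (chronicle I #1, chronicle II #3) → treaty (chronicle I #3, chronicle II #5) → treaty (chronicle I #4, chronicle II #7). Since dp[5][8] = 3, nothing longer is possible.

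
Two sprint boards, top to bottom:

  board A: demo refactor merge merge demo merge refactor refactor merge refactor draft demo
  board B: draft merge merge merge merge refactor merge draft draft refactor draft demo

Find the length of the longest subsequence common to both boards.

Match merge [3,3], then merge [4,4], then merge [6,5], then refactor [8,6], then merge [9,7], then refactor [10,10], then draft [11,11], then demo [12,12] — 8 tasks in the same relative order in both, and the DP table's final entry dp[12][12] is also 8, so no common subsequence is longer.

8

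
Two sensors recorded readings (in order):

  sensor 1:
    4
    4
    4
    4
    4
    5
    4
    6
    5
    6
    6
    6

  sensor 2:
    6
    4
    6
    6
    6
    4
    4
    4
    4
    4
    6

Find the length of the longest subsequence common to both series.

7

Let dp[i][j] be the LCS length of the first i values of sensor 1 and the first j values of sensor 2. dp[i][j] = dp[i-1][j-1]+1 when the i-th and j-th values match, else max(dp[i-1][j], dp[i][j-1]).
    ·  6  4  6  6  6  4  4  4  4  4  6
 ·  0  0  0  0  0  0  0  0  0  0  0  0
 4  0  0  1  1  1  1  1  1  1  1  1  1
 4  0  0  1  1  1  1  2  2  2  2  2  2
 4  0  0  1  1  1  1  2  3  3  3  3  3
 4  0  0  1  1  1  1  2  3  4  4  4  4
 4  0  0  1  1  1  1  2  3  4  5  5  5
 5  0  0  1  1  1  1  2  3  4  5  5  5
 4  0  0  1  1  1  1  2  3  4  5  6  6
 6  0  1  1  2  2  2  2  3  4  5  6  7
 5  0  1  1  2  2  2  2  3  4  5  6  7
 6  0  1  1  2  3  3  3  3  4  5  6  7
 6  0  1  1  2  3  4  4  4  4  5  6  7
 6  0  1  1  2  3  4  4  4  4  5  6  7
dp[12][11] = 7. One LCS (by backtracking along matches): 4, 4, 4, 4, 4, 4, 6.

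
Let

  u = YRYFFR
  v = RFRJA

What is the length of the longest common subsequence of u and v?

Let dp[i][j] be the LCS length of the first i characters of u and the first j characters of v. dp[i][j] = dp[i-1][j-1]+1 when the i-th and j-th characters match, else max(dp[i-1][j], dp[i][j-1]).
    ·  R  F  R  J  A
 ·  0  0  0  0  0  0
 Y  0  0  0  0  0  0
 R  0  1  1  1  1  1
 Y  0  1  1  1  1  1
 F  0  1  2  2  2  2
 F  0  1  2  2  2  2
 R  0  1  2  3  3  3
dp[6][5] = 3. One LCS (by backtracking along matches): RFR.

3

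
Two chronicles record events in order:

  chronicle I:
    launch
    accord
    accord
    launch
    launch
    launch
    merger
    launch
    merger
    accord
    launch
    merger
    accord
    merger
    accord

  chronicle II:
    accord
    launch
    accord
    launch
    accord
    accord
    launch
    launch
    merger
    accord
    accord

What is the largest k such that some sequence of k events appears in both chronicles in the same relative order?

Match launch [1,4]; then accord [2,5]; then accord [3,6]; then launch [8,7]; then launch [11,8]; then merger [12,9]; then accord [13,10]; then accord [15,11] — 8 events in the same relative order in both, and the DP table's final entry dp[15][11] is also 8, so no common subsequence is longer.

8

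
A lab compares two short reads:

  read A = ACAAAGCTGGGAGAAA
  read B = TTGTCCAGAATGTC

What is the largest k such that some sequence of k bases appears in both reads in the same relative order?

Pick C at read A[2]=read B[6], A at read A[3]=read B[7], A at read A[4]=read B[9], A at read A[5]=read B[10], G at read A[6]=read B[12], C at read A[7]=read B[14]; all 6 bases appear in both, in order. dp[16][14] = 6 confirms this is the maximum.

6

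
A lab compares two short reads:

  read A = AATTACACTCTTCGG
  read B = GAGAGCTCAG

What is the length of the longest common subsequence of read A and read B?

Let dp[i][j] be the LCS length of the first i bases of read A and the first j bases of read B. dp[i][j] = dp[i-1][j-1]+1 when the i-th and j-th bases match, else max(dp[i-1][j], dp[i][j-1]).
    ·  G  A  G  A  G  C  T  C  A  G
 ·  0  0  0  0  0  0  0  0  0  0  0
 A  0  0  1  1  1  1  1  1  1  1  1
 A  0  0  1  1  2  2  2  2  2  2  2
 T  0  0  1  1  2  2  2  3  3  3  3
 T  0  0  1  1  2  2  2  3  3  3  3
 A  0  0  1  1  2  2  2  3  3  4  4
 C  0  0  1  1  2  2  3  3  4  4  4
 A  0  0  1  1  2  2  3  3  4  5  5
 C  0  0  1  1  2  2  3  3  4  5  5
 T  0  0  1  1  2  2  3  4  4  5  5
 C  0  0  1  1  2  2  3  4  5  5  5
 T  0  0  1  1  2  2  3  4  5  5  5
 T  0  0  1  1  2  2  3  4  5  5  5
 C  0  0  1  1  2  2  3  4  5  5  5
 G  0  1  1  2  2  3  3  4  5  5  6
 G  0  1  1  2  2  3  3  4  5  5  6
dp[15][10] = 6. One LCS (by backtracking along matches): AATCAG.

6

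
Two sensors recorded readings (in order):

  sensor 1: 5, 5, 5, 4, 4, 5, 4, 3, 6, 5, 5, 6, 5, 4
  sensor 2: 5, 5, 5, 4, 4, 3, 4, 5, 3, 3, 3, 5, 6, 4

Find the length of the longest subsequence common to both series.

10

One common subsequence of length 10: 5 (sensor 1 #1, sensor 2 #1); then 5 (sensor 1 #2, sensor 2 #2); then 5 (sensor 1 #3, sensor 2 #3); then 4 (sensor 1 #4, sensor 2 #5); then 4 (sensor 1 #5, sensor 2 #7); then 5 (sensor 1 #6, sensor 2 #8); then 3 (sensor 1 #8, sensor 2 #11); then 5 (sensor 1 #11, sensor 2 #12); then 6 (sensor 1 #12, sensor 2 #13); then 4 (sensor 1 #14, sensor 2 #14). dp[14][14] = 10 confirms this is the maximum.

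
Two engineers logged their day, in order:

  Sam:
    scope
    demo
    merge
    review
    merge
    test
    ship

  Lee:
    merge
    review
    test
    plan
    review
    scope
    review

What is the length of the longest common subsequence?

3

Match merge (Sam #3, Lee #1) → review (Sam #4, Lee #2) → test (Sam #6, Lee #3) — 3 tasks in the same relative order in both. The LCS DP gives dp[7][7] = 3, so this is optimal.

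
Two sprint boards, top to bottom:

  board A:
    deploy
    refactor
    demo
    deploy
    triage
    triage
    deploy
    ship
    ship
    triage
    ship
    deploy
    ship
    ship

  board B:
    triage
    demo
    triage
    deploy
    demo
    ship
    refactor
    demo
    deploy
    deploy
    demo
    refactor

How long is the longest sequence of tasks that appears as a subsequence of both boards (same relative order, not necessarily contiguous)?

5

One common subsequence of length 5: deploy (board A #1, board B #4), refactor (board A #2, board B #7), demo (board A #3, board B #8), deploy (board A #4, board B #9), deploy (board A #7, board B #10). Since dp[14][12] = 5, nothing longer is possible.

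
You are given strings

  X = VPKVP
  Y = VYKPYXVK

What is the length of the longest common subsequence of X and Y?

Let dp[i][j] be the LCS length of the first i characters of X and the first j characters of Y. dp[i][j] = dp[i-1][j-1]+1 when the i-th and j-th characters match, else max(dp[i-1][j], dp[i][j-1]).
    ·  V  Y  K  P  Y  X  V  K
 ·  0  0  0  0  0  0  0  0  0
 V  0  1  1  1  1  1  1  1  1
 P  0  1  1  1  2  2  2  2  2
 K  0  1  1  2  2  2  2  2  3
 V  0  1  1  2  2  2  2  3  3
 P  0  1  1  2  3  3  3  3  3
dp[5][8] = 3. One LCS (by backtracking along matches): VPK.

3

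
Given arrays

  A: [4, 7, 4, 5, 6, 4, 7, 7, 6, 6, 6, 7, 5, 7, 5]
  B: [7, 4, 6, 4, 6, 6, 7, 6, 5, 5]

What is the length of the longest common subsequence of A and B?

Let dp[i][j] be the LCS length of the first i values of A and the first j values of B. dp[i][j] = dp[i-1][j-1]+1 when the i-th and j-th values match, else max(dp[i-1][j], dp[i][j-1]).
    ·  7  4  6  4  6  6  7  6  5  5
 ·  0  0  0  0  0  0  0  0  0  0  0
 4  0  0  1  1  1  1  1  1  1  1  1
 7  0  1  1  1  1  1  1  2  2  2  2
 4  0  1  2  2  2  2  2  2  2  2  2
 5  0  1  2  2  2  2  2  2  2  3  3
 6  0  1  2  3  3  3  3  3  3  3  3
 4  0  1  2  3  4  4  4  4  4  4  4
 7  0  1  2  3  4  4  4  5  5  5  5
 7  0  1  2  3  4  4  4  5  5  5  5
 6  0  1  2  3  4  5  5  5  6  6  6
 6  0  1  2  3  4  5  6  6  6  6  6
 6  0  1  2  3  4  5  6  6  7  7  7
 7  0  1  2  3  4  5  6  7  7  7  7
 5  0  1  2  3  4  5  6  7  7  8  8
 7  0  1  2  3  4  5  6  7  7  8  8
 5  0  1  2  3  4  5  6  7  7  8  9
dp[15][10] = 9. One LCS (by backtracking along matches): 7, 4, 6, 4, 6, 6, 6, 5, 5.

9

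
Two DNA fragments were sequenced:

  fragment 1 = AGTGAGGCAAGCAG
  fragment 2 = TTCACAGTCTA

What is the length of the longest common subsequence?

7

Pick T (fragment 1 #3, fragment 2 #2) → A (fragment 1 #5, fragment 2 #4) → C (fragment 1 #8, fragment 2 #5) → A (fragment 1 #10, fragment 2 #6) → G (fragment 1 #11, fragment 2 #7) → C (fragment 1 #12, fragment 2 #9) → A (fragment 1 #13, fragment 2 #11); all 7 bases appear in both, in order. dp[14][11] = 7 confirms this is the maximum.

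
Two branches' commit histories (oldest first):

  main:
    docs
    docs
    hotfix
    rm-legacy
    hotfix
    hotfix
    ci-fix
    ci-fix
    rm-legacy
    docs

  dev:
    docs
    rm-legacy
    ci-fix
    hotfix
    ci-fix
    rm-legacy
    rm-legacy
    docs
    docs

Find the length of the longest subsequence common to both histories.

One common subsequence of length 6: docs at main[2]=dev[1]; then rm-legacy at main[4]=dev[2]; then hotfix at main[6]=dev[4]; then ci-fix at main[7]=dev[5]; then rm-legacy at main[9]=dev[7]; then docs at main[10]=dev[9]. dp[10][9] = 6 confirms this is the maximum.

6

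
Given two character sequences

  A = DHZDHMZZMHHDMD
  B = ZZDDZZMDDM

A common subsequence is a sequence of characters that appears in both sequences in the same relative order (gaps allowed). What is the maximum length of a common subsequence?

One common subsequence of length 7: D [1,3] → D [4,4] → Z [7,5] → Z [8,6] → M [9,7] → D [12,9] → M [13,10]. Since dp[14][10] = 7, nothing longer is possible.

7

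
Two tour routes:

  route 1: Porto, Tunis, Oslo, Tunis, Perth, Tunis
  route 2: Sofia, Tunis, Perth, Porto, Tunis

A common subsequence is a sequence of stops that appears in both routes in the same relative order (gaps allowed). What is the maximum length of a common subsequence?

Match Tunis at route 1[4]=route 2[2], then Perth at route 1[5]=route 2[3], then Tunis at route 1[6]=route 2[5] — 3 stops in the same relative order in both, and the DP table's final entry dp[6][5] is also 3, so no common subsequence is longer.

3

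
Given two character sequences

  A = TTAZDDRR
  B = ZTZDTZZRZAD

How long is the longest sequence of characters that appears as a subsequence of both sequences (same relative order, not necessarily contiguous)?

Let dp[i][j] be the LCS length of the first i characters of A and the first j characters of B. dp[i][j] = dp[i-1][j-1]+1 when the i-th and j-th characters match, else max(dp[i-1][j], dp[i][j-1]).
    ·  Z  T  Z  D  T  Z  Z  R  Z  A  D
 ·  0  0  0  0  0  0  0  0  0  0  0  0
 T  0  0  1  1  1  1  1  1  1  1  1  1
 T  0  0  1  1  1  2  2  2  2  2  2  2
 A  0  0  1  1  1  2  2  2  2  2  3  3
 Z  0  1  1  2  2  2  3  3  3  3  3  3
 D  0  1  1  2  3  3  3  3  3  3  3  4
 D  0  1  1  2  3  3  3  3  3  3  3  4
 R  0  1  1  2  3  3  3  3  4  4  4  4
 R  0  1  1  2  3  3  3  3  4  4  4  4
dp[8][11] = 4. One LCS (by backtracking along matches): TTAD.

4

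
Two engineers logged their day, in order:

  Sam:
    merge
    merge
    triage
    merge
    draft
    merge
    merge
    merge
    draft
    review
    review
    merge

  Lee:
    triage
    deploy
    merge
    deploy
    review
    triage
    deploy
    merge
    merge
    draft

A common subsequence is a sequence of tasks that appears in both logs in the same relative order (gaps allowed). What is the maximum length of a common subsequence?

5

One common subsequence of length 5: merge at Sam[1]=Lee[3] → triage at Sam[3]=Lee[6] → merge at Sam[7]=Lee[8] → merge at Sam[8]=Lee[9] → draft at Sam[9]=Lee[10], and the DP table's final entry dp[12][10] is also 5, so no common subsequence is longer.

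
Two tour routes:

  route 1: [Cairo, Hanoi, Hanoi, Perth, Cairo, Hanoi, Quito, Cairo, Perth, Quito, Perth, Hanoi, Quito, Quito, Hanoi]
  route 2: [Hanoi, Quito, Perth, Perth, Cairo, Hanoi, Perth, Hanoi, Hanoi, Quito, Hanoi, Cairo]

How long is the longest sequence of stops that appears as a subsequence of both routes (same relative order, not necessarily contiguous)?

Match Hanoi [2,1] → Perth [4,4] → Cairo [5,5] → Hanoi [6,6] → Perth [9,7] → Hanoi [12,9] → Quito [14,10] → Hanoi [15,11] — 8 stops in the same relative order in both. Since dp[15][12] = 8, nothing longer is possible.

8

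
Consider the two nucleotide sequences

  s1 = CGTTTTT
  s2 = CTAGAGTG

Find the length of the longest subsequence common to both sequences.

Match C (s1 #1, s2 #1) → G (s1 #2, s2 #6) → T (s1 #3, s2 #7) — 3 bases in the same relative order in both. The LCS DP gives dp[7][8] = 3, so this is optimal.

3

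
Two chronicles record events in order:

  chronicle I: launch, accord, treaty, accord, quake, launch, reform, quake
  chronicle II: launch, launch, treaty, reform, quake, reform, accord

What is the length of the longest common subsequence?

4

One common subsequence of length 4: launch (chronicle I #1, chronicle II #2); then treaty (chronicle I #3, chronicle II #3); then quake (chronicle I #5, chronicle II #5); then reform (chronicle I #7, chronicle II #6), and the DP table's final entry dp[8][7] is also 4, so no common subsequence is longer.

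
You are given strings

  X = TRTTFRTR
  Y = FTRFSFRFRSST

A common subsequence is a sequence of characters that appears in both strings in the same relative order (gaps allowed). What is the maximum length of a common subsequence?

Match T (X #1, Y #2), R (X #2, Y #7), F (X #5, Y #8), R (X #6, Y #9), T (X #7, Y #12) — 5 characters in the same relative order in both. dp[8][12] = 5 confirms this is the maximum.

5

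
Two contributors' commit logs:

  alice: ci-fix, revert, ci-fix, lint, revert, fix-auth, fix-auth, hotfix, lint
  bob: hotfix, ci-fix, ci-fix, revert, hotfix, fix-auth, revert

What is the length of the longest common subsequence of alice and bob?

Pick ci-fix [1,2]; then ci-fix [3,3]; then revert [5,4]; then fix-auth [6,6]; all 4 commits appear in both, in order, and the DP table's final entry dp[9][7] is also 4, so no common subsequence is longer.

4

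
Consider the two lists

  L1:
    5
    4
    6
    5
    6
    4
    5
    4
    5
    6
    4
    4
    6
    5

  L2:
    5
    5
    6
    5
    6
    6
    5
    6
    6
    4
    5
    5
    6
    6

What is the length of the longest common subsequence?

9

Taking 5 (L1 #1, L2 #4), then 6 (L1 #3, L2 #6), then 5 (L1 #4, L2 #7), then 6 (L1 #5, L2 #9), then 4 (L1 #6, L2 #10), then 5 (L1 #7, L2 #11), then 5 (L1 #9, L2 #12), then 6 (L1 #10, L2 #13), then 6 (L1 #13, L2 #14) gives a common subsequence of length 9. The LCS DP gives dp[14][14] = 9, so this is optimal.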